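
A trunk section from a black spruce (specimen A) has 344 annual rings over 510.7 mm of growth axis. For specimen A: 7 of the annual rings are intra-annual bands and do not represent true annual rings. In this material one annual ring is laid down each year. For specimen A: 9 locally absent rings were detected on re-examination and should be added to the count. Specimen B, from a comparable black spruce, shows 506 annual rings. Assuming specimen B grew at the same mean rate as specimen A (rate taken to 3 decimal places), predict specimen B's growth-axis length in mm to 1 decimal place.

Specimen A: after corrections the count is 344 − 7 + 9 = 346 annual rings.
A: Mean rate = 510.7 mm / 346 years ≈ 1.476 mm per year.
B's length ≈ 1.476 × 506 = 746.9 mm.

746.9 mm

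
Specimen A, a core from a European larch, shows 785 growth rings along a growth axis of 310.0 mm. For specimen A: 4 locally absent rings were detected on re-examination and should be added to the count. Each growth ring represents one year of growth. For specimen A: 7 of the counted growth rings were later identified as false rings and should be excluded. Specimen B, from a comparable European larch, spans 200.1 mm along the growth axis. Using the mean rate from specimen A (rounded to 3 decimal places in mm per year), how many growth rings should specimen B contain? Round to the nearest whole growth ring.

Specimen A: true growth ring count = 785 − 7 + 4 = 782.
A: Extension rate ≈ 310.0 / 782 = 0.396 mm per year.
Specimen B: 200.1 mm / 0.396 mm per year = 505.30 years ≈ 505 growth rings.

505 growth rings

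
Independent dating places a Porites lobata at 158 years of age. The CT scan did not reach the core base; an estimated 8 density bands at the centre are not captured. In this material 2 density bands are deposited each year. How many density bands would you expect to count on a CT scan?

With 2 density bands per year, 158 years would produce 158 × 2 = 316 density bands.
316 − 8 missed = 308 density bands expected in the prepared section.

308 density bands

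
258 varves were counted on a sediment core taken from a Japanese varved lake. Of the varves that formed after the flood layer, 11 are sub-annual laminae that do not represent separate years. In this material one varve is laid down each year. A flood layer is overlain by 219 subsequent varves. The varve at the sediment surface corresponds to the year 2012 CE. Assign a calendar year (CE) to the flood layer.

219 varves formed after the flood layer.
219 − 11 false = 208 true varves after the flood layer.
The varve at the sediment surface is 2012 CE, so the flood layer dates to 2012 − 208 = 1804 CE.

1804 CE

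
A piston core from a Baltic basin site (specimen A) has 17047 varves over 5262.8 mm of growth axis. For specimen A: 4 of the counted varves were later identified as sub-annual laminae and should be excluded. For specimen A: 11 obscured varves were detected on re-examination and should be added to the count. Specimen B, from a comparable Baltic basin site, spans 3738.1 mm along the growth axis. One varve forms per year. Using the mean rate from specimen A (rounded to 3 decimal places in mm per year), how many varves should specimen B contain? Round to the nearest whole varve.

12097 varves

Specimen A: adjusted count: 17047 − 4 + 11 = 17054 varves.
A: Extension rate ≈ 5262.8 / 17054 = 0.309 mm/yr.
For B, 3738.1 / 0.309 = 12097.41 years ≈ 12097 varves.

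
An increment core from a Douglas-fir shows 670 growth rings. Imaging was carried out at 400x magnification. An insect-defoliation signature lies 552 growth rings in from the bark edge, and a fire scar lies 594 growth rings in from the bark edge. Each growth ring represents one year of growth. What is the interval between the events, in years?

42 years

The two markers are separated by 594 − 552 = 42 growth rings.
That is 42 years at one growth ring per year.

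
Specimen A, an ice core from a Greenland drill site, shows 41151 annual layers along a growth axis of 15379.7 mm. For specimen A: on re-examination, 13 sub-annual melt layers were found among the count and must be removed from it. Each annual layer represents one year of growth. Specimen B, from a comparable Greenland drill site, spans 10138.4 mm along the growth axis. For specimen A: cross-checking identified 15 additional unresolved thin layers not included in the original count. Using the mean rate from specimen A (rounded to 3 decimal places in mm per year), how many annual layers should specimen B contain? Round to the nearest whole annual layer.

Specimen A: true annual layer count = 41151 − 13 + 15 = 41153.
A: Extension rate ≈ 15379.7 / 41153 = 0.374 mm/year.
Specimen B: 10138.4 mm / 0.374 mm per year = 27108.02 years ≈ 27108 annual layers.

27108 annual layers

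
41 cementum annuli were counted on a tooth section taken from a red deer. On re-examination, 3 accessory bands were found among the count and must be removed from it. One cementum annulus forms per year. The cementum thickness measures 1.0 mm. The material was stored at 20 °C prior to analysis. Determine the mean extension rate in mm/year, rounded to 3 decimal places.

Correcting the raw count gives 41 − 3 = 38 true cementum annuli.
Extension rate ≈ 1.0 / 38 = 0.026 mm/year.

0.026 mm/year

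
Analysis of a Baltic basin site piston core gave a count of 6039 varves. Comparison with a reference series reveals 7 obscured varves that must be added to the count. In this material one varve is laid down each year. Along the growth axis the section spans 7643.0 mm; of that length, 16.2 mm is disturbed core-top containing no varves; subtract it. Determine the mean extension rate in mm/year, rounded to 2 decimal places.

1.26 mm/year

After corrections the count is 6039 + 7 = 6046 varves.
Net length = 7643.0 − 16.2 = 7626.8 mm.
Extension rate ≈ 7626.8 / 6046 = 1.26 mm/year.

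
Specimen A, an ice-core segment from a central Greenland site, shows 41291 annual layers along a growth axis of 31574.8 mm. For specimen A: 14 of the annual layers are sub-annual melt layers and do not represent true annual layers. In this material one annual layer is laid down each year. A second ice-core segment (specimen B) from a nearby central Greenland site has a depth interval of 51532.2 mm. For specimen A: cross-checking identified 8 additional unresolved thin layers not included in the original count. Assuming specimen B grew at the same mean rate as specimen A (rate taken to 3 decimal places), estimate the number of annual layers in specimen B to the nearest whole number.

Specimen A: correcting the raw count gives 41291 − 14 + 8 = 41285 true annual layers.
A: Extension rate ≈ 31574.8 / 41285 = 0.765 mm/year.
Specimen B: 51532.2 mm / 0.765 mm per year = 67362.35 years ≈ 67362 annual layers.

67362 annual layers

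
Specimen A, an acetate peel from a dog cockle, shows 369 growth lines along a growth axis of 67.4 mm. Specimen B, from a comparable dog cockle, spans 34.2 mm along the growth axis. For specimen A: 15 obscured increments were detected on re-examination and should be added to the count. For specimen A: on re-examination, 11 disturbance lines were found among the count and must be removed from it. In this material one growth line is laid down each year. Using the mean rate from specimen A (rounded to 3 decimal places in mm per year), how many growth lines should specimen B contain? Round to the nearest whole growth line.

Specimen A: adjusted count: 369 − 11 + 15 = 373 growth lines.
A: 67.4 mm over 373 years gives 67.4 / 373 ≈ 0.181 mm/year.
For B, 34.2 / 0.181 = 188.95 years ≈ 189 growth lines.

189 growth lines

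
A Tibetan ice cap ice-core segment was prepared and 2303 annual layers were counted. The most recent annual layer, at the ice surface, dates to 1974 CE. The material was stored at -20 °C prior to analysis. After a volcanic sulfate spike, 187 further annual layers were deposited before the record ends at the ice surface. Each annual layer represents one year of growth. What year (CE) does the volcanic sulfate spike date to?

There are 187 annual layers younger than the volcanic sulfate spike.
Counting back 187 years from 1974 CE places the volcanic sulfate spike in 1974 − 187 = 1787 CE.

1787 CE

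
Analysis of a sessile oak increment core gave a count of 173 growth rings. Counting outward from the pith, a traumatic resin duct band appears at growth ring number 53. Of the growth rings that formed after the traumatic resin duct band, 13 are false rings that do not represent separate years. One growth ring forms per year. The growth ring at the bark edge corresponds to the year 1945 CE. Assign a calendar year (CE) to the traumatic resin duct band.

1838 CE

173 − 53 = 120 growth rings lie beyond the traumatic resin duct band toward the bark edge.
Removing the 13 false growth rings leaves 120 − 13 = 107 true growth rings beyond the traumatic resin duct band.
Counting back 107 years from 1945 CE places the traumatic resin duct band in 1945 − 107 = 1838 CE.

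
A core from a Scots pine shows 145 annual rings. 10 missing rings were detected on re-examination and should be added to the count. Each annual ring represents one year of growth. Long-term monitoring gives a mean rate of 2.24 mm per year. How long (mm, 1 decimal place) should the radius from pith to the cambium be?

Correcting the raw count gives 145 + 10 = 155 true annual rings.
Predicted length = 2.24 mm/year × 155 years = 347.2 mm.

347.2 mm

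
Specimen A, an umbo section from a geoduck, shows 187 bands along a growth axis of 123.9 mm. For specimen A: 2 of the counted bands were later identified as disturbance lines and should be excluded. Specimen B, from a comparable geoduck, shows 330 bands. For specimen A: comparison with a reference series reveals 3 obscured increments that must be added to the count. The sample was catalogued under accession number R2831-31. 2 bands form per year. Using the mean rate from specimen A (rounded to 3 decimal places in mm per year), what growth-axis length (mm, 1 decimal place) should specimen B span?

217.5 mm

Specimen A: correcting the raw count gives 187 − 2 + 3 = 188 true bands.
Specimen A: dividing by 2 bands per year: 188 / 2 = 94 years.
A: Mean rate = 123.9 mm / 94 years ≈ 1.318 mm per year.
Specimen B: with 2 bands per year, 330 / 2 = 165 years. Length of B = 1.318 × 165 = 217.5 mm.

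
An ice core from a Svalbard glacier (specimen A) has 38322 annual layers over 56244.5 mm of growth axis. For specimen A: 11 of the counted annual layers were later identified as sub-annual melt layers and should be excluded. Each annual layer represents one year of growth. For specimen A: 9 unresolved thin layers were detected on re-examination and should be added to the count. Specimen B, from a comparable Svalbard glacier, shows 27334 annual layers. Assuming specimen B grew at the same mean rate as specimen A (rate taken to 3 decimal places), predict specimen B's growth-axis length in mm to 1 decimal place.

40126.3 mm

Specimen A: adjusted count: 38322 − 11 + 9 = 38320 annual layers.
A: Extension rate ≈ 56244.5 / 38320 = 1.468 mm/year.
For B, 1.468 mm/year × 27334 years = 40126.3 mm.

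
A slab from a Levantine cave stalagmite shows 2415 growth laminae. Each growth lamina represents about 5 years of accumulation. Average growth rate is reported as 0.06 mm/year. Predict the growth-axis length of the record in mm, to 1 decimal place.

724.5 mm

Multiplying by 5 years per growth lamina: 2415 × 5 = 12075 years.
Length ≈ 0.06 × 12075 = 724.5 mm.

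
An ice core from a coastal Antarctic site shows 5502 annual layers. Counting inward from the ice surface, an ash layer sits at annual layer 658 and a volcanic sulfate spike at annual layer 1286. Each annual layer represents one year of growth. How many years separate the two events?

628 yr

1286 − 658 = 628 annual layers lie between the two events.
That is 628 years at one annual layer per year.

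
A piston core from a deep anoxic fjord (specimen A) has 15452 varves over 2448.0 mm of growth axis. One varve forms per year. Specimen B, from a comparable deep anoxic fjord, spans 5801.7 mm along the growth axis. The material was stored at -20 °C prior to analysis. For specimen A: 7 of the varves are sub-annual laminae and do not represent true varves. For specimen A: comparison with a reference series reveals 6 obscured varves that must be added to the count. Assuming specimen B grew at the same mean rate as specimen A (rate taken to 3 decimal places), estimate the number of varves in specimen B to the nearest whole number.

Specimen A: after corrections the count is 15452 − 7 + 6 = 15451 varves.
A: Extension rate ≈ 2448.0 / 15451 = 0.158 mm/yr.
For B, 5801.7 / 0.158 = 36719.62 years ≈ 36720 varves.

36720 varves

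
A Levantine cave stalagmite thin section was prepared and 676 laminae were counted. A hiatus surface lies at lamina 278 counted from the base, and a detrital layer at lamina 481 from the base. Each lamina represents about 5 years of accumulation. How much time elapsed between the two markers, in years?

481 − 278 = 203 laminae lie between the two events.
At 5 years per lamina, 203 × 5 = 1015 years.

1015 years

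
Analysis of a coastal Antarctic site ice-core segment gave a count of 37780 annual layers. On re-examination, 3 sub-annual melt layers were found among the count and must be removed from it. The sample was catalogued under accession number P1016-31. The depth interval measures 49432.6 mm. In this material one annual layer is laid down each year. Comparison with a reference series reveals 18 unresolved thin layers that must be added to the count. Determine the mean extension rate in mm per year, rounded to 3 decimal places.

True annual layer count = 37780 − 3 + 18 = 37795.
Extension rate ≈ 49432.6 / 37795 = 1.308 mm per year.

1.308 mm per year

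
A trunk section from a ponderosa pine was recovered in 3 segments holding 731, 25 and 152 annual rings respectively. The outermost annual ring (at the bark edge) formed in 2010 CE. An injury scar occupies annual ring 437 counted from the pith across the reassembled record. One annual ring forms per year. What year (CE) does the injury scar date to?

1539 CE

Total annual rings = 731 + 25 + 152 = 908.
908 − 437 = 471 annual rings lie beyond the injury scar toward the bark edge.
2010 − 471 = 1539 CE.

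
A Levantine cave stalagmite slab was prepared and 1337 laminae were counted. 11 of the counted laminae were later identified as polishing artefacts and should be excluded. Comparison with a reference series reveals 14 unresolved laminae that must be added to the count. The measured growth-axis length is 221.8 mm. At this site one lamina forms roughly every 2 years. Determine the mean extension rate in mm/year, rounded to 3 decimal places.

True lamina count = 1337 − 11 + 14 = 1340.
At 2 years per lamina, 1340 × 2 = 2680 years.
Extension rate ≈ 221.8 / 2680 = 0.083 mm/year.

0.083 mm/year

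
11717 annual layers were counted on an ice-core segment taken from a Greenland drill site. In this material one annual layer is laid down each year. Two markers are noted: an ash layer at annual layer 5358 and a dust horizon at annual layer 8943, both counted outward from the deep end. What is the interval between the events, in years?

3585 years

8943 − 5358 = 3585 annual layers lie between the two events.
One annual layer per year makes the interval 3585 years.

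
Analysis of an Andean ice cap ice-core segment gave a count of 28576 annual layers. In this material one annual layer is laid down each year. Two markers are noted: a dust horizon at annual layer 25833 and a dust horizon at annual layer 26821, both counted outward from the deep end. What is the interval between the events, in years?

988 years

Separation: 26821 − 25833 = 988 annual layers.
One annual layer per year makes the interval 988 years.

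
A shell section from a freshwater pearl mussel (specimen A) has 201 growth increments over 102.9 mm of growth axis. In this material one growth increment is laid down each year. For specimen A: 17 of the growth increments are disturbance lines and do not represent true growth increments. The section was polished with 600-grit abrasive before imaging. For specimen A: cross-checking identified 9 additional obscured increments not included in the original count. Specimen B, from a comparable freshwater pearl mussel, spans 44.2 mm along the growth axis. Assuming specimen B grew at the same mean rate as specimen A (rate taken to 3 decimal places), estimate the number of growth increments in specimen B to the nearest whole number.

Specimen A: true growth increment count = 201 − 17 + 9 = 193.
A: Extension rate ≈ 102.9 / 193 = 0.533 mm/yr.
For B, 44.2 / 0.533 = 82.93 years ≈ 83 growth increments.

83 growth increments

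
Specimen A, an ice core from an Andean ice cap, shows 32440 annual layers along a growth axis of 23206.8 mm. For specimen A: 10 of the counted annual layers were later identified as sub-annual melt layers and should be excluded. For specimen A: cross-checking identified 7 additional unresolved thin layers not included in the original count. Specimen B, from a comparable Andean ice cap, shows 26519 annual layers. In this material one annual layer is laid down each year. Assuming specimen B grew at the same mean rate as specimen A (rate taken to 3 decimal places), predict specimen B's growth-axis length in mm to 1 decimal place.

Specimen A: after corrections the count is 32440 − 10 + 7 = 32437 annual layers.
A: 23206.8 mm over 32437 years gives 23206.8 / 32437 ≈ 0.715 mm per year.
Length of B = 0.715 × 26519 = 18961.1 mm.

18961.1 mm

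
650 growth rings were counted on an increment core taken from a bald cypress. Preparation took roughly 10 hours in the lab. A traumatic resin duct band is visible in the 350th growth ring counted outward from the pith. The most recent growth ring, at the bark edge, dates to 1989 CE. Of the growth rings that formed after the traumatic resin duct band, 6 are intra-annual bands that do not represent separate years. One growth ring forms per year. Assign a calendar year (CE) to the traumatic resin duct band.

1695 CE

650 − 350 = 300 growth rings lie beyond the traumatic resin duct band toward the bark edge.
300 − 6 false = 294 true growth rings after the traumatic resin duct band.
Counting back 294 years from 1989 CE places the traumatic resin duct band in 1989 − 294 = 1695 CE.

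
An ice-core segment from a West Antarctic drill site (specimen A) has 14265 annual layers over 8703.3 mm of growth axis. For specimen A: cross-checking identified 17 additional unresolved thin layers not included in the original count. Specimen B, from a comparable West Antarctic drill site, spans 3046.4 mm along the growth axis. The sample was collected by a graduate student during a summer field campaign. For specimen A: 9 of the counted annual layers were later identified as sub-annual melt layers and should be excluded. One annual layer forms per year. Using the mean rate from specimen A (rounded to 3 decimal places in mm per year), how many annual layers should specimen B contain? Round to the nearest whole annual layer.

4994 annual layers

Specimen A: correcting the raw count gives 14265 − 9 + 17 = 14273 true annual layers.
A: Extension rate ≈ 8703.3 / 14273 = 0.610 mm/yr.
For B, 3046.4 / 0.610 = 4994.10 years ≈ 4994 annual layers.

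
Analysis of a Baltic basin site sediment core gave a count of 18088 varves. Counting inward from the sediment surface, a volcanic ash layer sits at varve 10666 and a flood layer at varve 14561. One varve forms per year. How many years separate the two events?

3895 yr

14561 − 10666 = 3895 varves lie between the two events.
One varve per year makes the interval 3895 years.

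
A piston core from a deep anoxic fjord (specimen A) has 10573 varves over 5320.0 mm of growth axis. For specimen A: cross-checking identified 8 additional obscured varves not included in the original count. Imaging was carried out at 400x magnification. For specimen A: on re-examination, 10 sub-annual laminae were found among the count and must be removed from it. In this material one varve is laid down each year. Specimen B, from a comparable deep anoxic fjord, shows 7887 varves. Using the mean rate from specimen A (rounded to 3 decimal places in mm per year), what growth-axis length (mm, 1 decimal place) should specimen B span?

3967.2 mm

Specimen A: true varve count = 10573 − 10 + 8 = 10571.
A: Mean rate = 5320.0 mm / 10571 years ≈ 0.503 mm/year.
For B, 0.503 mm/year × 7887 years = 3967.2 mm.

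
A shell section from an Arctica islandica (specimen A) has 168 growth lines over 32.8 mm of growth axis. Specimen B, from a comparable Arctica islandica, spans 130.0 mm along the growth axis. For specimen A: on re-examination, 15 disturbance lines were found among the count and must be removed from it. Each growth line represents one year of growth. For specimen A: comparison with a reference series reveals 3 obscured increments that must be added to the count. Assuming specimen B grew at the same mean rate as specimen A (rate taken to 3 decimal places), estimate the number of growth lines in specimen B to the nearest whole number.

Specimen A: adjusted count: 168 − 15 + 3 = 156 growth lines.
A: Extension rate ≈ 32.8 / 156 = 0.210 mm per year.
For B, 130.0 / 0.210 = 619.05 years ≈ 619 growth lines.

619 growth lines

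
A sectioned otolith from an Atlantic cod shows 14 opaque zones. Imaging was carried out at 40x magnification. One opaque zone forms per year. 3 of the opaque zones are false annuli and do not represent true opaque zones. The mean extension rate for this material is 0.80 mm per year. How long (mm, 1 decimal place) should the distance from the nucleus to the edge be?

True opaque zone count = 14 − 3 = 11.
Predicted length = 0.80 mm/year × 11 years = 8.8 mm.

8.8 mm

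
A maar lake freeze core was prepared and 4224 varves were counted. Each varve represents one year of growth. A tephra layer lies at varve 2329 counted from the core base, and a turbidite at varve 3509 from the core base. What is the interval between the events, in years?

The two markers are separated by 3509 − 2329 = 1180 varves.
At one varve per year, 1180 years elapsed between them.

1180 years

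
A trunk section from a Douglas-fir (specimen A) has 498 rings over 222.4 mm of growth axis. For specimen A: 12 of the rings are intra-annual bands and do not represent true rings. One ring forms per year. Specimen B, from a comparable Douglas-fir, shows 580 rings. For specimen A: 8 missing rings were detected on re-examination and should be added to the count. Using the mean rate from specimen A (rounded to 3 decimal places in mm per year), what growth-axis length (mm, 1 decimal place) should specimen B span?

Specimen A: after corrections the count is 498 − 12 + 8 = 494 rings.
A: 222.4 mm over 494 years gives 222.4 / 494 ≈ 0.450 mm per year.
For B, 0.450 mm/year × 580 years = 261.0 mm.

261.0 mm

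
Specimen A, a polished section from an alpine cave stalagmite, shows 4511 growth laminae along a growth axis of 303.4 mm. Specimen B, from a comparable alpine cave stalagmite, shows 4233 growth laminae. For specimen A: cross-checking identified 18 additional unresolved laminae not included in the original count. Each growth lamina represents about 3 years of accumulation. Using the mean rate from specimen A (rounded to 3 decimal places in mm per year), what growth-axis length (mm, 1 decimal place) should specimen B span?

279.4 mm

Specimen A: correcting the raw count gives 4511 + 18 = 4529 true growth laminae.
Specimen A: 4529 growth laminae at 3 years each span 4529 × 3 = 13587 years.
A: 303.4 mm over 13587 years gives 303.4 / 13587 ≈ 0.022 mm/yr.
Specimen B: multiplying by 3 years per growth lamina: 4233 × 3 = 12699 years. Length of B = 0.022 × 12699 = 279.4 mm.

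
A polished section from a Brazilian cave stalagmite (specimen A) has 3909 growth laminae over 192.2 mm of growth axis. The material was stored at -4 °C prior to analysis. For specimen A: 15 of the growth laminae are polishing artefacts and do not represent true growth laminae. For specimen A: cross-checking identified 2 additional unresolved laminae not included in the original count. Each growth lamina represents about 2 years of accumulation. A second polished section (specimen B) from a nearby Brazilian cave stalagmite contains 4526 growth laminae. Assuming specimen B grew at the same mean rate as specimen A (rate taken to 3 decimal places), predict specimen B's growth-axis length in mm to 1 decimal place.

226.3 mm

Specimen A: adjusted count: 3909 − 15 + 2 = 3896 growth laminae.
Specimen A: multiplying by 2 years per growth lamina: 3896 × 2 = 7792 years.
A: Extension rate ≈ 192.2 / 7792 = 0.025 mm/year.
Specimen B: 4526 growth laminae at 2 years each span 4526 × 2 = 9052 years. For B, 0.025 mm/year × 9052 years = 226.3 mm.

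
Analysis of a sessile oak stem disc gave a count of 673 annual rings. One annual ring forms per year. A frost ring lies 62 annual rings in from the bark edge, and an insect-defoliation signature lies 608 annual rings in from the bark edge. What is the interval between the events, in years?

546 yr

The two markers are separated by 608 − 62 = 546 annual rings.
One annual ring per year makes the interval 546 years.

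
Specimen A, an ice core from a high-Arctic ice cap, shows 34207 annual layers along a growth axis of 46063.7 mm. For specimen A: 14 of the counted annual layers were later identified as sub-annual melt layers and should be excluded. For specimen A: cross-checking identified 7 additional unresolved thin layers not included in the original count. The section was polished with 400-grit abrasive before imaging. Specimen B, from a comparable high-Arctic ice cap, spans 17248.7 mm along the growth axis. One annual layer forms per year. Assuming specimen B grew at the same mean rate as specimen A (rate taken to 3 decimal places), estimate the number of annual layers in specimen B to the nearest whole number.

12805 annual layers

Specimen A: true annual layer count = 34207 − 14 + 7 = 34200.
A: 46063.7 mm over 34200 years gives 46063.7 / 34200 ≈ 1.347 mm per year.
Specimen B: 17248.7 mm / 1.347 mm per year = 12805.27 years ≈ 12805 annual layers.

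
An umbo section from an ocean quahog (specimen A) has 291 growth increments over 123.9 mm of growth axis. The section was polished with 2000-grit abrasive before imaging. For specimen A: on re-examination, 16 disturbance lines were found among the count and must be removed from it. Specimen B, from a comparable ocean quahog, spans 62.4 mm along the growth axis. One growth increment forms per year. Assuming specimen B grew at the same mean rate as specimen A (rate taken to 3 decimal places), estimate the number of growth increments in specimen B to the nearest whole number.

Specimen A: adjusted count: 291 − 16 = 275 growth increments.
A: 123.9 mm over 275 years gives 123.9 / 275 ≈ 0.451 mm/yr.
B spans 62.4 / 0.451 = 138.36 years ≈ 138 growth increments.

138 growth increments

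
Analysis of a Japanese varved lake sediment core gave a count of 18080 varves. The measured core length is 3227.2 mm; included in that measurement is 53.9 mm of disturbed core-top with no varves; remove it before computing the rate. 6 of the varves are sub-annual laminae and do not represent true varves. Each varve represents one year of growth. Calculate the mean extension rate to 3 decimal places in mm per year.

0.176 mm per year

After corrections the count is 18080 − 6 = 18074 varves.
The growth record spans 3227.2 − 53.9 = 3173.3 mm.
Extension rate ≈ 3173.3 / 18074 = 0.176 mm per year.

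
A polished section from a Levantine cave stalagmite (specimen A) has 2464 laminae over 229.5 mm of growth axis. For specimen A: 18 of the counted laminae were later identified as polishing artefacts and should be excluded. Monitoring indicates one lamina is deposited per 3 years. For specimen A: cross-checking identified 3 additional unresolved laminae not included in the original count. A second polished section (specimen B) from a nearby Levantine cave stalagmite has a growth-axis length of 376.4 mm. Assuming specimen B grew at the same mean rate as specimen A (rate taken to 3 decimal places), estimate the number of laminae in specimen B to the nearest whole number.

4047 laminae

Specimen A: true lamina count = 2464 − 18 + 3 = 2449.
Specimen A: at 3 years per lamina, 2449 × 3 = 7347 years.
A: 229.5 mm over 7347 years gives 229.5 / 7347 ≈ 0.031 mm/year.
For B, 376.4 / 0.031 = 12141.94 years; at 3 years per lamina that is 12141.94 / 3 ≈ 4047 laminae.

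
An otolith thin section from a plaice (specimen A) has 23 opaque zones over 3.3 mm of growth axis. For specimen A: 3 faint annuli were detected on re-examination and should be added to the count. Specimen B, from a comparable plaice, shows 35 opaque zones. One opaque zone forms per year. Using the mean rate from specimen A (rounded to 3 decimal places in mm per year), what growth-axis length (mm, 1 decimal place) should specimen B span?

Specimen A: true opaque zone count = 23 + 3 = 26.
A: Extension rate ≈ 3.3 / 26 = 0.127 mm/year.
B's length ≈ 0.127 × 35 = 4.4 mm.

4.4 mm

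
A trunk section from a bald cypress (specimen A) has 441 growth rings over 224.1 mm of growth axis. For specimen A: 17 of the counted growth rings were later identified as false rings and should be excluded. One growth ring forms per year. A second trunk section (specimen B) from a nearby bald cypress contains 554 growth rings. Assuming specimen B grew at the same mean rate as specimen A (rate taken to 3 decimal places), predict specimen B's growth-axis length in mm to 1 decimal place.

Specimen A: after corrections the count is 441 − 17 = 424 growth rings.
A: Mean rate = 224.1 mm / 424 years ≈ 0.529 mm per year.
For B, 0.529 mm/year × 554 years = 293.1 mm.

293.1 mm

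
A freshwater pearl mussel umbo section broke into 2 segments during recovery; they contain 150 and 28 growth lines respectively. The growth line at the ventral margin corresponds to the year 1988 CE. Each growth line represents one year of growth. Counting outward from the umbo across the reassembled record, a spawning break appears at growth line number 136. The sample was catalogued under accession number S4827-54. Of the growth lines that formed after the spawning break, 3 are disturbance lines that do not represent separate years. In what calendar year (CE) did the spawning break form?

Total growth lines = 150 + 28 = 178.
178 − 136 = 42 growth lines lie beyond the spawning break toward the ventral margin.
Excluding 3 false growth lines: 42 − 3 = 39.
1988 − 39 = 1949 CE.

1949 CE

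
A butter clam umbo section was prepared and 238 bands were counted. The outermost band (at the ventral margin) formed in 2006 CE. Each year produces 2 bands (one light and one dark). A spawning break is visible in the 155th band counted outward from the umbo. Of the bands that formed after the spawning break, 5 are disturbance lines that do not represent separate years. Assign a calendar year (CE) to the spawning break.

238 − 155 = 83 bands lie beyond the spawning break toward the ventral margin.
83 − 5 false = 78 true bands after the spawning break.
78 bands at 2 per year is 78 / 2 = 39 years.
Counting back 39 years from 2006 CE places the spawning break in 2006 − 39 = 1967 CE.

1967 CE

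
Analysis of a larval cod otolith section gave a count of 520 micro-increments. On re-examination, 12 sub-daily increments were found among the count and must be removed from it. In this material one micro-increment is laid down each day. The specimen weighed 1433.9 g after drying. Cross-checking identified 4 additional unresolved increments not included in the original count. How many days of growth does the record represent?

512 days

True micro-increment count = 520 − 12 + 4 = 512.
At one micro-increment per day, that is 512 days.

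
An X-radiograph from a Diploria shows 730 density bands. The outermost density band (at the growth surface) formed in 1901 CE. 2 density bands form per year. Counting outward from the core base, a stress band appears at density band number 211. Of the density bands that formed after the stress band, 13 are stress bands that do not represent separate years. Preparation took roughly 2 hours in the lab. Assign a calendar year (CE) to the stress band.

1648 CE

The stress band sits at density band 211 from the core base, so 730 − 211 = 519 density bands formed after it.
Removing the 13 false density bands leaves 519 − 13 = 506 true density bands beyond the stress band.
506 density bands at 2 per year is 506 / 2 = 253 years.
The density band at the growth surface is 1901 CE, so the stress band dates to 1901 − 253 = 1648 CE.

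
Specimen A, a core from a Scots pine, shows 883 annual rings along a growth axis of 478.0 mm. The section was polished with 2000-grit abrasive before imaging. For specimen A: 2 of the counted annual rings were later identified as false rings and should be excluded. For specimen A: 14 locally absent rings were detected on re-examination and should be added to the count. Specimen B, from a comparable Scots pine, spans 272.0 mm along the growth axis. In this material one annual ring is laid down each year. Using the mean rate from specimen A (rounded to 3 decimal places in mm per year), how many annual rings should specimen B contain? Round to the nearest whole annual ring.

509 annual rings

Specimen A: true annual ring count = 883 − 2 + 14 = 895.
A: Mean rate = 478.0 mm / 895 years ≈ 0.534 mm per year.
For B, 272.0 / 0.534 = 509.36 years ≈ 509 annual rings.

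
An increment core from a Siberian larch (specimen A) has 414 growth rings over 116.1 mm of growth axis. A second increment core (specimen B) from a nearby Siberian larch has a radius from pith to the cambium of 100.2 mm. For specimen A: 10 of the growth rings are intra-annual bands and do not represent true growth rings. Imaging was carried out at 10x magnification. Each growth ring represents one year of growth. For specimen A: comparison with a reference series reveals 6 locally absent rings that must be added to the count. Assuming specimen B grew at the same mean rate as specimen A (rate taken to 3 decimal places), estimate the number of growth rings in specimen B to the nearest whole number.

Specimen A: adjusted count: 414 − 10 + 6 = 410 growth rings.
A: 116.1 mm over 410 years gives 116.1 / 410 ≈ 0.283 mm per year.
B spans 100.2 / 0.283 = 354.06 years ≈ 354 growth rings.

354 growth rings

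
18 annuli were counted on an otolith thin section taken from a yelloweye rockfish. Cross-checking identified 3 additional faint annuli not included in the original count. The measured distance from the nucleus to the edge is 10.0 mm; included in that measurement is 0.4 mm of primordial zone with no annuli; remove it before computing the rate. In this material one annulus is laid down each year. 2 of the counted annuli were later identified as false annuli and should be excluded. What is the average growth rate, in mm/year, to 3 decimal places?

0.505 mm/year

Correcting the raw count gives 18 − 2 + 3 = 19 true annuli.
Net length = 10.0 − 0.4 = 9.6 mm.
9.6 mm over 19 years gives 9.6 / 19 ≈ 0.505 mm/year.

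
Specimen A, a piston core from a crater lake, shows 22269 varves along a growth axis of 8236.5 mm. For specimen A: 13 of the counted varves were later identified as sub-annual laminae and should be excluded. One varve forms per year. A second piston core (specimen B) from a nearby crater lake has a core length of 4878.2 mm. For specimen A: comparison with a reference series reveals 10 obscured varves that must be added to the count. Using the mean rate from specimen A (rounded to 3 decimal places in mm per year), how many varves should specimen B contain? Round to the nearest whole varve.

Specimen A: true varve count = 22269 − 13 + 10 = 22266.
A: 8236.5 mm over 22266 years gives 8236.5 / 22266 ≈ 0.370 mm per year.
B spans 4878.2 / 0.370 = 13184.32 years ≈ 13184 varves.

13184 varves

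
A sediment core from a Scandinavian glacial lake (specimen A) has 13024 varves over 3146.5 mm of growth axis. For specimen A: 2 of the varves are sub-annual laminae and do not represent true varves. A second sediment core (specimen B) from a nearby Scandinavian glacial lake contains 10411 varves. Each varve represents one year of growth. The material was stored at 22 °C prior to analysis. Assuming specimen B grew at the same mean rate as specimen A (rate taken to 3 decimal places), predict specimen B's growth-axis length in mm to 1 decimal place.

Specimen A: adjusted count: 13024 − 2 = 13022 varves.
A: 3146.5 mm over 13022 years gives 3146.5 / 13022 ≈ 0.242 mm per year.
B's length ≈ 0.242 × 10411 = 2519.5 mm.

2519.5 mm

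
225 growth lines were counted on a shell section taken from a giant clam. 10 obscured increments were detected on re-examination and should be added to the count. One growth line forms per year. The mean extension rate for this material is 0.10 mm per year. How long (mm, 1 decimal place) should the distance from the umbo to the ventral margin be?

23.5 mm

After corrections the count is 225 + 10 = 235 growth lines.
Length ≈ 0.10 × 235 = 23.5 mm.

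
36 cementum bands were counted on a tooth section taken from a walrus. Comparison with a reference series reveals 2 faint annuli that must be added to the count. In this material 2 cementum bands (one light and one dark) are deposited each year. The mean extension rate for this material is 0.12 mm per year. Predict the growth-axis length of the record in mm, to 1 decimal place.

2.3 mm

Correcting the raw count gives 36 + 2 = 38 true cementum bands.
With 2 cementum bands per year, 38 / 2 = 19 years.
19 years at 0.12 mm/year gives 0.12 × 19 = 2.3 mm.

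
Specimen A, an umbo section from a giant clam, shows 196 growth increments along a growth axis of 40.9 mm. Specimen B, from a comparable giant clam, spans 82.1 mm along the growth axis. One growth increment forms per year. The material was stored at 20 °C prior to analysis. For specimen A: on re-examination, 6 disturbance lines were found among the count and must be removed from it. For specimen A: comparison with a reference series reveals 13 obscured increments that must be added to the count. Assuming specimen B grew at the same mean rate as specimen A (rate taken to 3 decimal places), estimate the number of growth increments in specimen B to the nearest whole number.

Specimen A: adjusted count: 196 − 6 + 13 = 203 growth increments.
A: 40.9 mm over 203 years gives 40.9 / 203 ≈ 0.201 mm per year.
For B, 82.1 / 0.201 = 408.46 years ≈ 408 growth increments.

408 growth increments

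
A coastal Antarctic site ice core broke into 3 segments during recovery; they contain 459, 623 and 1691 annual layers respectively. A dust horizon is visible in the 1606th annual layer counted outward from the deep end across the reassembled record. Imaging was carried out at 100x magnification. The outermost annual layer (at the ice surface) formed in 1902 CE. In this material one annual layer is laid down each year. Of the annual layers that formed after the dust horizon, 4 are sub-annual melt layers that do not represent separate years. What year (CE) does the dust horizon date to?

Total annual layers = 459 + 623 + 1691 = 2773.
Between annual layer 1606 and the ice surface there are 2773 − 1606 = 1167 annual layers.
Excluding 4 false annual layers: 1167 − 4 = 1163.
The annual layer at the ice surface is 1902 CE, so the dust horizon dates to 1902 − 1163 = 739 CE.

739 CE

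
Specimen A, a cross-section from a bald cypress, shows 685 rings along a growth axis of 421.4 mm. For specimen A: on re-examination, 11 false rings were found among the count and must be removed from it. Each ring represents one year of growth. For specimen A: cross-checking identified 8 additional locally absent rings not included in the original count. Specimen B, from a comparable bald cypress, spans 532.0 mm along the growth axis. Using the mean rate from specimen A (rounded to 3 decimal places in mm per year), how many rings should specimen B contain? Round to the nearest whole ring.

861 rings

Specimen A: adjusted count: 685 − 11 + 8 = 682 rings.
A: Mean rate = 421.4 mm / 682 years ≈ 0.618 mm per year.
B spans 532.0 / 0.618 = 860.84 years ≈ 861 rings.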